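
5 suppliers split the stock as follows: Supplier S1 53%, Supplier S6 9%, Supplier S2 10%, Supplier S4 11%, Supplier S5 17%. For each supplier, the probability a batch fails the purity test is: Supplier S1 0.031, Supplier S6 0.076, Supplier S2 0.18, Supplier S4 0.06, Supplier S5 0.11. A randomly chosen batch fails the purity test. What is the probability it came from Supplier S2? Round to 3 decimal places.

0.270

Prior × likelihood for each hypothesis:
  Supplier S1: 0.53 × 0.031 = 0.01643
  Supplier S6: 0.09 × 0.076 = 0.00684
  Supplier S2: 0.1 × 0.18 = 0.018
  Supplier S4: 0.11 × 0.06 = 0.0066
  Supplier S5: 0.17 × 0.11 = 0.0187
Total = 0.06657.
P(Supplier S2 | evidence) = 0.018 / 0.06657 ≈ 0.270.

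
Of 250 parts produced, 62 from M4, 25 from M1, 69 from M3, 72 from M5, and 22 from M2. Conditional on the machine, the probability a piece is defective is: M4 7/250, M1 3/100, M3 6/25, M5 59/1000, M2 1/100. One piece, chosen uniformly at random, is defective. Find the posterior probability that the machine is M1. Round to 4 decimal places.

0.0319

Unnormalized posteriors (prior × likelihood):
  M4: 0.248 × 0.028 = 0.006944
  M1: 0.1 × 0.03 = 0.003
  M3: 0.276 × 0.24 = 0.06624
  M5: 0.288 × 0.059 = 0.016992
  M2: 0.088 × 0.01 = 0.00088
Normalizing constant = 0.094056.
P(M1 | evidence) = 0.003 / 0.094056 ≈ 0.0319.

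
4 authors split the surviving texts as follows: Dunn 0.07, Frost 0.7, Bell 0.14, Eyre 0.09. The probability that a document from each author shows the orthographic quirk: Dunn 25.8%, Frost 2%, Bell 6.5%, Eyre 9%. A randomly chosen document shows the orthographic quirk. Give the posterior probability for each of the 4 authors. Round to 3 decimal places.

Prior × likelihood for each hypothesis:
  Dunn: 0.07 × 0.258 = 0.01806
  Frost: 0.7 × 0.02 = 0.014
  Bell: 0.14 × 0.065 = 0.0091
  Eyre: 0.09 × 0.09 = 0.0081
Total = 0.04926.
P(Dunn | quirk) = 0.01806/0.04926 ≈ 0.367
P(Frost | quirk) = 0.014/0.04926 ≈ 0.284
P(Bell | quirk) = 0.0091/0.04926 ≈ 0.185
P(Eyre | quirk) = 0.0081/0.04926 ≈ 0.164

Dunn 0.367, Frost 0.284, Bell 0.185, Eyre 0.164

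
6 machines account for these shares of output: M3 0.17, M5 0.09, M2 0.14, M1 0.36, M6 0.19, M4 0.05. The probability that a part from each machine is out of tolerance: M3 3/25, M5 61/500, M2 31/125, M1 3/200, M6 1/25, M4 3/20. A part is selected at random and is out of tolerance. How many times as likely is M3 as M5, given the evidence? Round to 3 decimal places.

Compute prior × likelihood for every hypothesis:
  M3: 0.17 × 0.12 = 0.0204
  M5: 0.09 × 0.122 = 0.01098
  M2: 0.14 × 0.248 = 0.03472
  M1: 0.36 × 0.015 = 0.0054
  M6: 0.19 × 0.04 = 0.0076
  M4: 0.05 × 0.15 = 0.0075
Sum = 0.0866.
The ratio is 0.0204 / 0.01098 (the normalizer cancels) = 1.858.

1.858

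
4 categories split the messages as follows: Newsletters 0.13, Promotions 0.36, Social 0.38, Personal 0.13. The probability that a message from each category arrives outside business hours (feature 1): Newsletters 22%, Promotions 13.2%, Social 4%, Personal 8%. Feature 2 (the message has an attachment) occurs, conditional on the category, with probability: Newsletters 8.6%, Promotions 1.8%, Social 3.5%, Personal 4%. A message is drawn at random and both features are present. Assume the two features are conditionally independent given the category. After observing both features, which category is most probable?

Unnormalized posteriors (prior × likelihood):
  Newsletters: 0.13 × 0.22 × 0.086 = 0.0024596
  Promotions: 0.36 × 0.132 × 0.018 = 0.00085536
  Social: 0.38 × 0.04 × 0.035 = 0.000532
  Personal: 0.13 × 0.08 × 0.04 = 0.000416
Sum = 0.00426296.
Largest term belongs to Newsletters, so Newsletters is most probable.

Newsletters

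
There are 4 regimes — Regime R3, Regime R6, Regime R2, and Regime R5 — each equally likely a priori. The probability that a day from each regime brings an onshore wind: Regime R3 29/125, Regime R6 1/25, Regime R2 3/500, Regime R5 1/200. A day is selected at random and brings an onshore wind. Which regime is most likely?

Regime R3

Since the prior is uniform, the posterior is proportional to the likelihood:
  Regime R3: 0.232
  Regime R6: 0.04
  Regime R2: 0.006
  Regime R5: 0.005
Normalizing constant = 0.283.
Largest term belongs to Regime R3, so Regime R3 is most probable.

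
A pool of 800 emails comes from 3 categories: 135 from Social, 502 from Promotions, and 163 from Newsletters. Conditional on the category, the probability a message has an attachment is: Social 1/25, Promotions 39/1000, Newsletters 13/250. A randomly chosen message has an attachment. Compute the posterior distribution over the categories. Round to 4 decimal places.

Prior × likelihood for each hypothesis:
  Social: 0.16875 × 0.04 = 0.00675
  Promotions: 0.6275 × 0.039 = 0.0244725
  Newsletters: 0.20375 × 0.052 = 0.010595
Normalizing constant = 0.0418175.
P(Social | attachment) = 0.00675/0.0418175 ≈ 0.1614
P(Promotions | attachment) = 0.0244725/0.0418175 ≈ 0.5852
P(Newsletters | attachment) = 0.010595/0.0418175 ≈ 0.2534

Social 0.1614, Promotions 0.5852, Newsletters 0.2534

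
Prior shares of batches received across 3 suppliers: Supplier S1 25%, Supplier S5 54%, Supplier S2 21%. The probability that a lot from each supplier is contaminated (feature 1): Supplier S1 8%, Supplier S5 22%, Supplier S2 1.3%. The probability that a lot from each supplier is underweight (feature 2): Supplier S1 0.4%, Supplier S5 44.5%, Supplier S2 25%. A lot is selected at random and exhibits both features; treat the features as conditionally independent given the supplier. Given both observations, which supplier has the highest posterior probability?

Supplier S5

By Bayes' rule, posterior ∝ prior × likelihood:
  Supplier S1: 0.25 × 0.08 × 0.004 = 0.00008
  Supplier S5: 0.54 × 0.22 × 0.445 = 0.052866
  Supplier S2: 0.21 × 0.013 × 0.25 = 0.0006825
Sum = 0.0536285.
Largest term belongs to Supplier S5, so Supplier S5 is most probable.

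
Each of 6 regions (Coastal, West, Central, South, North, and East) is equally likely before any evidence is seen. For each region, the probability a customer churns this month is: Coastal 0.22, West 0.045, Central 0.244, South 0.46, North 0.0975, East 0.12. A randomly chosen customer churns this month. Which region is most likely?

Since the prior is uniform, the posterior is proportional to the likelihood:
  Coastal: 0.22
  West: 0.045
  Central: 0.244
  South: 0.46
  North: 0.0975
  East: 0.12
Total = 1.1865.
Largest term belongs to South, so South is most probable.

South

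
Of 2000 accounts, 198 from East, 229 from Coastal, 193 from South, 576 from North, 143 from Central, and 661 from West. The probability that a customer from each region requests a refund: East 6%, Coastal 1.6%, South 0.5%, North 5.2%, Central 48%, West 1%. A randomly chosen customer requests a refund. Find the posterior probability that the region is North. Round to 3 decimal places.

0.246

Unnormalized posteriors (prior × likelihood):
  East: 0.099 × 0.06 = 0.00594
  Coastal: 0.1145 × 0.016 = 0.001832
  South: 0.0965 × 0.005 = 0.0004825
  North: 0.288 × 0.052 = 0.014976
  Central: 0.0715 × 0.48 = 0.03432
  West: 0.3305 × 0.01 = 0.003305
Normalizing constant = 0.0608555.
P(North | evidence) = 0.014976 / 0.0608555 ≈ 0.246.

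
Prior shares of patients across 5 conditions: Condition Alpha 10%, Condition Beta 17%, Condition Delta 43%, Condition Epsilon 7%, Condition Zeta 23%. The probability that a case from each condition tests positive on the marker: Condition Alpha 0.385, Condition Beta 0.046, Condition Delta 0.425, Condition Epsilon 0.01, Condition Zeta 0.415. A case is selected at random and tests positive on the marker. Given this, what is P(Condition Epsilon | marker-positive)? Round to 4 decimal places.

0.0022

Prior × likelihood for each hypothesis:
  Condition Alpha: 0.1 × 0.385 = 0.0385
  Condition Beta: 0.17 × 0.046 = 0.00782
  Condition Delta: 0.43 × 0.425 = 0.18275
  Condition Epsilon: 0.07 × 0.01 = 0.0007
  Condition Zeta: 0.23 × 0.415 = 0.09545
Normalizing constant = 0.32522.
P(Condition Epsilon | evidence) = 0.0007 / 0.32522 ≈ 0.0022.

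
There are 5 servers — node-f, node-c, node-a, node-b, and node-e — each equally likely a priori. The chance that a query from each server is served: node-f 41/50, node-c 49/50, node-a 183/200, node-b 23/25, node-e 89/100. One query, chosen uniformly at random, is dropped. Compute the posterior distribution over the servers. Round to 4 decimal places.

node-f 0.3789, node-c 0.0421, node-a 0.1789, node-b 0.1684, node-e 0.2316

Taking complements, P(dropped | each) = node-f 0.18, node-c 0.02, node-a 0.085, node-b 0.08, node-e 0.11.
Since the prior is uniform, the posterior is proportional to the likelihood:
  node-f: 0.18
  node-c: 0.02
  node-a: 0.085
  node-b: 0.08
  node-e: 0.11
Normalizing constant = 0.475.
P(node-f | dropped) = 0.18/0.475 ≈ 0.3789
P(node-c | dropped) = 0.02/0.475 ≈ 0.0421
P(node-a | dropped) = 0.085/0.475 ≈ 0.1789
P(node-b | dropped) = 0.08/0.475 ≈ 0.1684
P(node-e | dropped) = 0.11/0.475 ≈ 0.2316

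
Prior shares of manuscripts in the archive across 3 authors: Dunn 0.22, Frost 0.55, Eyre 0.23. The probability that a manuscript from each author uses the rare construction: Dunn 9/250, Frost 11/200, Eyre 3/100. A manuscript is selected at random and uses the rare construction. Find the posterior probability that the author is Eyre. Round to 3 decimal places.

Unnormalized posteriors (prior × likelihood):
  Dunn: 0.22 × 0.036 = 0.00792
  Frost: 0.55 × 0.055 = 0.03025
  Eyre: 0.23 × 0.03 = 0.0069
Total = 0.04507.
P(Eyre | evidence) = 0.0069 / 0.04507 ≈ 0.153.

0.153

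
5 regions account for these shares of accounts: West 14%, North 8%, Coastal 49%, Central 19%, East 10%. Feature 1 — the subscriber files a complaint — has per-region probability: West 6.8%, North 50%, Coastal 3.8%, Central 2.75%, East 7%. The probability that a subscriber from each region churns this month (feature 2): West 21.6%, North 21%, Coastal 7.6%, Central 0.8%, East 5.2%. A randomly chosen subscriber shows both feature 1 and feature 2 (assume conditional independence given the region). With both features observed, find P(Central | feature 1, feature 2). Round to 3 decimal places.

Unnormalized posteriors (prior × likelihood):
  West: 0.14 × 0.068 × 0.216 = 0.00205632
  North: 0.08 × 0.5 × 0.21 = 0.0084
  Coastal: 0.49 × 0.038 × 0.076 = 0.00141512
  Central: 0.19 × 0.0275 × 0.008 = 0.0000418
  East: 0.1 × 0.07 × 0.052 = 0.000364
Sum = 0.01227724.
P(Central | evidence) = 0.0000418 / 0.01227724 ≈ 0.003.

0.003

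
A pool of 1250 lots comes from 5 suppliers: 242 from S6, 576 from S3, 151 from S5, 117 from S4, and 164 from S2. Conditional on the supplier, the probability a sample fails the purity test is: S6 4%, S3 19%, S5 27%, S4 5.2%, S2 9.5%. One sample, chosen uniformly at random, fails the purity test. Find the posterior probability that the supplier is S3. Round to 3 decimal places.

Compute prior × likelihood for every hypothesis:
  S6: 0.1936 × 0.04 = 0.007744
  S3: 0.4608 × 0.19 = 0.087552
  S5: 0.1208 × 0.27 = 0.032616
  S4: 0.0936 × 0.052 = 0.0048672
  S2: 0.1312 × 0.095 = 0.012464
Normalizing constant = 0.1452432.
P(S3 | evidence) = 0.087552 / 0.1452432 ≈ 0.603.

0.603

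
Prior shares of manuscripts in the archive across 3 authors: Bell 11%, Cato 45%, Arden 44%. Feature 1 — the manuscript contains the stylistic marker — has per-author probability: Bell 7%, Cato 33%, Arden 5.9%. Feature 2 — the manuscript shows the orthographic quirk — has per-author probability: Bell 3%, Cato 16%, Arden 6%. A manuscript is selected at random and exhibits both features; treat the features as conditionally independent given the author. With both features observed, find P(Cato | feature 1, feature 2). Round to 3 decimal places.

Unnormalized posteriors (prior × likelihood):
  Bell: 0.11 × 0.07 × 0.03 = 0.000231
  Cato: 0.45 × 0.33 × 0.16 = 0.02376
  Arden: 0.44 × 0.059 × 0.06 = 0.0015576
Total = 0.0255486.
P(Cato | evidence) = 0.02376 / 0.0255486 ≈ 0.930.

0.930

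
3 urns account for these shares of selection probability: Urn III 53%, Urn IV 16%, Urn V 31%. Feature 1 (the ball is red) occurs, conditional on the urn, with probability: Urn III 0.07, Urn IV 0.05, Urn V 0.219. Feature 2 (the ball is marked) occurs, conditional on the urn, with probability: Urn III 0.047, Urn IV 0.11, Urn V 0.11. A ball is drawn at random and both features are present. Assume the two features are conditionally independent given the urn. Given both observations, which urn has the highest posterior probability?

By Bayes' rule, posterior ∝ prior × likelihood:
  Urn III: 0.53 × 0.07 × 0.047 = 0.0017437
  Urn IV: 0.16 × 0.05 × 0.11 = 0.00088
  Urn V: 0.31 × 0.219 × 0.11 = 0.0074679
Total = 0.0100916.
Largest term belongs to Urn V, so Urn V is most probable.

Urn V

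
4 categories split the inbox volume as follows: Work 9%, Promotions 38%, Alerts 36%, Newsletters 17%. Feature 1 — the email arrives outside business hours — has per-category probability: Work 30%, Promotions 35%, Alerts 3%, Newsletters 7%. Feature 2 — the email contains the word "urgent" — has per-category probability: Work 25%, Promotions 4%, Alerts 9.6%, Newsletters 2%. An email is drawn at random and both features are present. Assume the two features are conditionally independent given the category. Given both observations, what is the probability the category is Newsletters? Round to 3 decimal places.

0.018

Compute prior × likelihood for every hypothesis:
  Work: 0.09 × 0.3 × 0.25 = 0.00675
  Promotions: 0.38 × 0.35 × 0.04 = 0.00532
  Alerts: 0.36 × 0.03 × 0.096 = 0.0010368
  Newsletters: 0.17 × 0.07 × 0.02 = 0.000238
Total = 0.0133448.
P(Newsletters | evidence) = 0.000238 / 0.0133448 ≈ 0.018.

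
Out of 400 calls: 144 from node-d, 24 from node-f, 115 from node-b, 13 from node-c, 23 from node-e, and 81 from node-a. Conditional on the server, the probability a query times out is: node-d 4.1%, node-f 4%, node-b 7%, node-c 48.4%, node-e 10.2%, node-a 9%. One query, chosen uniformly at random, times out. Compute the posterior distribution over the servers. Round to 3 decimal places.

Prior × likelihood for each hypothesis:
  node-d: 0.36 × 0.041 = 0.01476
  node-f: 0.06 × 0.04 = 0.0024
  node-b: 0.2875 × 0.07 = 0.020125
  node-c: 0.0325 × 0.484 = 0.01573
  node-e: 0.0575 × 0.102 = 0.005865
  node-a: 0.2025 × 0.09 = 0.018225
Normalizing constant = 0.077105.
P(node-d | timeout) = 0.01476/0.077105 ≈ 0.191
P(node-f | timeout) = 0.0024/0.077105 ≈ 0.031
P(node-b | timeout) = 0.020125/0.077105 ≈ 0.261
P(node-c | timeout) = 0.01573/0.077105 ≈ 0.204
P(node-e | timeout) = 0.005865/0.077105 ≈ 0.076
P(node-a | timeout) = 0.018225/0.077105 ≈ 0.236

node-d 0.191, node-f 0.031, node-b 0.261, node-c 0.204, node-e 0.076, node-a 0.236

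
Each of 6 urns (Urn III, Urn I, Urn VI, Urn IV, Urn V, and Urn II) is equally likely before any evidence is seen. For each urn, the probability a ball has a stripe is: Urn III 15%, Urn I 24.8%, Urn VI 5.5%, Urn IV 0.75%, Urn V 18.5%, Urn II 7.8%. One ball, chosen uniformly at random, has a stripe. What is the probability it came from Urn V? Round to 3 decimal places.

0.256

Since the prior is uniform, the posterior is proportional to the likelihood:
  Urn III: 0.15
  Urn I: 0.248
  Urn VI: 0.055
  Urn IV: 0.0075
  Urn V: 0.185
  Urn II: 0.078
Total = 0.7235.
P(Urn V | evidence) = 0.185 / 0.7235 ≈ 0.256.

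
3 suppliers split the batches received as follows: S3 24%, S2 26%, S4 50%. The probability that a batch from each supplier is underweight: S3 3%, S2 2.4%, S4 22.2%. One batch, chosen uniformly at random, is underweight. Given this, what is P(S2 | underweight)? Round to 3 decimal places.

0.050

Unnormalized posteriors (prior × likelihood):
  S3: 0.24 × 0.03 = 0.0072
  S2: 0.26 × 0.024 = 0.00624
  S4: 0.5 × 0.222 = 0.111
Total = 0.12444.
P(S2 | evidence) = 0.00624 / 0.12444 ≈ 0.050.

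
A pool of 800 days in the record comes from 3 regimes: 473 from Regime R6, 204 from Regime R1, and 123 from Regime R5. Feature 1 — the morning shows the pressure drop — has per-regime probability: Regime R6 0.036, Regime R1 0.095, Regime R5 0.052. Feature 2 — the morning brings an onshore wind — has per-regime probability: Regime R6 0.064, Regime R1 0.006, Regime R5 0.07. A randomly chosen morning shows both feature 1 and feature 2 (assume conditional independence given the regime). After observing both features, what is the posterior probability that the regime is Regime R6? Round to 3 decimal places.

Prior × likelihood for each hypothesis:
  Regime R6: 0.59125 × 0.036 × 0.064 = 0.00136224
  Regime R1: 0.255 × 0.095 × 0.006 = 0.00014535
  Regime R5: 0.15375 × 0.052 × 0.07 = 0.00055965
Normalizing constant = 0.00206724.
P(Regime R6 | evidence) = 0.00136224 / 0.00206724 ≈ 0.659.

0.659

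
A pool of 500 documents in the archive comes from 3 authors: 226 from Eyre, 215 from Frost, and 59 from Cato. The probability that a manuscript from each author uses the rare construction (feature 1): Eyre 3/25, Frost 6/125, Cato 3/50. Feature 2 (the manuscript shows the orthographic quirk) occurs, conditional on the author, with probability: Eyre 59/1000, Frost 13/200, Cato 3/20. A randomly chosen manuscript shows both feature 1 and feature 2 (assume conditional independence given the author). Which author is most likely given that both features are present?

Eyre

Unnormalized posteriors (prior × likelihood):
  Eyre: 0.452 × 0.12 × 0.059 = 0.00320016
  Frost: 0.43 × 0.048 × 0.065 = 0.0013416
  Cato: 0.118 × 0.06 × 0.15 = 0.001062
Total = 0.00560376.
Largest term belongs to Eyre, so Eyre is most probable.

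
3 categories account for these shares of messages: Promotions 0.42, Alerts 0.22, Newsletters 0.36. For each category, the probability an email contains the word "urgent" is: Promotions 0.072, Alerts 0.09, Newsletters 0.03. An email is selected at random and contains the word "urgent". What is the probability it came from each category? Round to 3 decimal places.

Promotions 0.497, Alerts 0.325, Newsletters 0.178

Prior × likelihood for each hypothesis:
  Promotions: 0.42 × 0.072 = 0.03024
  Alerts: 0.22 × 0.09 = 0.0198
  Newsletters: 0.36 × 0.03 = 0.0108
Normalizing constant = 0.06084.
P(Promotions | urgent-flag) = 0.03024/0.06084 ≈ 0.497
P(Alerts | urgent-flag) = 0.0198/0.06084 ≈ 0.325
P(Newsletters | urgent-flag) = 0.0108/0.06084 ≈ 0.178
(Check: 0.497+0.325+0.178 = 1.000.)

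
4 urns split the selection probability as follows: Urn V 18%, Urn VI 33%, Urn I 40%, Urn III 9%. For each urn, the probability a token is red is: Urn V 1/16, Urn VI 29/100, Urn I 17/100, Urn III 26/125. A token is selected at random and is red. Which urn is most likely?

Urn VI

Compute prior × likelihood for every hypothesis:
  Urn V: 0.18 × 0.0625 = 0.01125
  Urn VI: 0.33 × 0.29 = 0.0957
  Urn I: 0.4 × 0.17 = 0.068
  Urn III: 0.09 × 0.208 = 0.01872
Sum = 0.19367.
Largest term belongs to Urn VI, so Urn VI is most probable.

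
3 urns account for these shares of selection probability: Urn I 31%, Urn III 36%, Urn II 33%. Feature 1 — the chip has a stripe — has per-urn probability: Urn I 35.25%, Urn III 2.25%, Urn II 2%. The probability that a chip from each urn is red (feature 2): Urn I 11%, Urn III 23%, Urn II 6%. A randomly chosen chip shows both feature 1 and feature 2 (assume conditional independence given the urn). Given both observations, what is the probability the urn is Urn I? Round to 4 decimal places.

0.8418

Prior × likelihood for each hypothesis:
  Urn I: 0.31 × 0.3525 × 0.11 = 0.01202025
  Urn III: 0.36 × 0.0225 × 0.23 = 0.001863
  Urn II: 0.33 × 0.02 × 0.06 = 0.000396
Sum = 0.01427925.
P(Urn I | evidence) = 0.01202025 / 0.01427925 ≈ 0.8418.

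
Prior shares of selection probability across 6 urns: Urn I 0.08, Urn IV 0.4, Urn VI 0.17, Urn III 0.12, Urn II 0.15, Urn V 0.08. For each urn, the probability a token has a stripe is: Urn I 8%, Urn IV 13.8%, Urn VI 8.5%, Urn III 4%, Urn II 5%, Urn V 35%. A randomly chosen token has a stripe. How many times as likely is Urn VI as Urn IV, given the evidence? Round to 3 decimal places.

0.262

Compute prior × likelihood for every hypothesis:
  Urn I: 0.08 × 0.08 = 0.0064
  Urn IV: 0.4 × 0.138 = 0.0552
  Urn VI: 0.17 × 0.085 = 0.01445
  Urn III: 0.12 × 0.04 = 0.0048
  Urn II: 0.15 × 0.05 = 0.0075
  Urn V: 0.08 × 0.35 = 0.028
Total = 0.11635.
The ratio is 0.01445 / 0.0552 (the normalizer cancels) = 0.262.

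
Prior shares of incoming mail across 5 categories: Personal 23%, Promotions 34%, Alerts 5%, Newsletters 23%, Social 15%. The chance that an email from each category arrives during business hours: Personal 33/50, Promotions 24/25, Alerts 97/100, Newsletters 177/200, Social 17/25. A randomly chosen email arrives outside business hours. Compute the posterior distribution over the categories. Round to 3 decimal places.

Personal 0.466, Promotions 0.081, Alerts 0.009, Newsletters 0.158, Social 0.286

Taking complements, P(off-hours | each) = Personal 0.34, Promotions 0.04, Alerts 0.03, Newsletters 0.115, Social 0.32.
By Bayes' rule, posterior ∝ prior × likelihood:
  Personal: 0.23 × 0.34 = 0.0782
  Promotions: 0.34 × 0.04 = 0.0136
  Alerts: 0.05 × 0.03 = 0.0015
  Newsletters: 0.23 × 0.115 = 0.02645
  Social: 0.15 × 0.32 = 0.048
Total = 0.16775.
P(Personal | off-hours) = 0.0782/0.16775 ≈ 0.466
P(Promotions | off-hours) = 0.0136/0.16775 ≈ 0.081
P(Alerts | off-hours) = 0.0015/0.16775 ≈ 0.009
P(Newsletters | off-hours) = 0.02645/0.16775 ≈ 0.158
P(Social | off-hours) = 0.048/0.16775 ≈ 0.286
(Check: 0.466+0.081+0.009+0.158+0.286 = 1.000.)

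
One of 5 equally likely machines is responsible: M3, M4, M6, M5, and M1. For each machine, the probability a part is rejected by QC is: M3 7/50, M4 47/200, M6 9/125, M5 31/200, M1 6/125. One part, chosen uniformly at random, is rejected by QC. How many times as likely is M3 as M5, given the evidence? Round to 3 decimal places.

0.903

Since the prior is uniform, the posterior is proportional to the likelihood:
  M3: 0.14
  M4: 0.235
  M6: 0.072
  M5: 0.155
  M1: 0.048
Normalizing constant = 0.65.
The ratio is 0.14 / 0.155 (the normalizer cancels) = 0.903.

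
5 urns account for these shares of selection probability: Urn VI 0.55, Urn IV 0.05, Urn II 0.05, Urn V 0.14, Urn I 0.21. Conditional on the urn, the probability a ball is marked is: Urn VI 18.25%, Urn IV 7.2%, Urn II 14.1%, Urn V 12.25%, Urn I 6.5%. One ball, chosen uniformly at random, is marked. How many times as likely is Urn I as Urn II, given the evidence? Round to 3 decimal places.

1.936

Compute prior × likelihood for every hypothesis:
  Urn VI: 0.55 × 0.1825 = 0.100375
  Urn IV: 0.05 × 0.072 = 0.0036
  Urn II: 0.05 × 0.141 = 0.00705
  Urn V: 0.14 × 0.1225 = 0.01715
  Urn I: 0.21 × 0.065 = 0.01365
Total = 0.141825.
The ratio is 0.01365 / 0.00705 (the normalizer cancels) = 1.936.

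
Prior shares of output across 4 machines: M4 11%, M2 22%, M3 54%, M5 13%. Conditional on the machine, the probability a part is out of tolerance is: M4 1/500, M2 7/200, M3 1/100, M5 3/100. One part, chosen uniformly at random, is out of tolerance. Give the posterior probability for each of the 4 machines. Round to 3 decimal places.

M4 0.013, M2 0.447, M3 0.314, M5 0.226

Prior × likelihood for each hypothesis:
  M4: 0.11 × 0.002 = 0.00022
  M2: 0.22 × 0.035 = 0.0077
  M3: 0.54 × 0.01 = 0.0054
  M5: 0.13 × 0.03 = 0.0039
Normalizing constant = 0.01722.
P(M4 | oversize) = 0.00022/0.01722 ≈ 0.013
P(M2 | oversize) = 0.0077/0.01722 ≈ 0.447
P(M3 | oversize) = 0.0054/0.01722 ≈ 0.314
P(M5 | oversize) = 0.0039/0.01722 ≈ 0.226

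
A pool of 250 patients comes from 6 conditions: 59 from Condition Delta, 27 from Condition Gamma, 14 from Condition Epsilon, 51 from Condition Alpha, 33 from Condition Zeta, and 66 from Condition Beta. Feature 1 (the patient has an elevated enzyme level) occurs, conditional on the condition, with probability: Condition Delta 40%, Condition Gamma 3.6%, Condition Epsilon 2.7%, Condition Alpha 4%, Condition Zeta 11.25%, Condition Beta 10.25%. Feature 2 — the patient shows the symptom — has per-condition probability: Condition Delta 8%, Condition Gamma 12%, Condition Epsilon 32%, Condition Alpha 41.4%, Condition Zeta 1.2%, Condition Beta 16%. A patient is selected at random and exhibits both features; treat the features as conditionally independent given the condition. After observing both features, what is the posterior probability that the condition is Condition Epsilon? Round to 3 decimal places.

0.030

Compute prior × likelihood for every hypothesis:
  Condition Delta: 0.236 × 0.4 × 0.08 = 0.007552
  Condition Gamma: 0.108 × 0.036 × 0.12 = 0.00046656
  Condition Epsilon: 0.056 × 0.027 × 0.32 = 0.00048384
  Condition Alpha: 0.204 × 0.04 × 0.414 = 0.00337824
  Condition Zeta: 0.132 × 0.1125 × 0.012 = 0.0001782
  Condition Beta: 0.264 × 0.1025 × 0.16 = 0.0043296
Total = 0.01638844.
P(Condition Epsilon | evidence) = 0.00048384 / 0.01638844 ≈ 0.030.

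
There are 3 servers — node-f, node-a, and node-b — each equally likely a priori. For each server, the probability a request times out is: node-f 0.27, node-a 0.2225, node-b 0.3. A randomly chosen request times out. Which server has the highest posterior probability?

node-b

With a uniform prior (1/3 each), posterior ∝ likelihood:
  node-f: 0.27
  node-a: 0.2225
  node-b: 0.3
Normalizing constant = 0.7925.
Largest term belongs to node-b, so node-b is most probable.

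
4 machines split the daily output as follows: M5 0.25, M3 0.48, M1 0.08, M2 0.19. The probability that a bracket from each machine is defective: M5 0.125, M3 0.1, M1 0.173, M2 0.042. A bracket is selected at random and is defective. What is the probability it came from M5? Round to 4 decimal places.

0.3092

Compute prior × likelihood for every hypothesis:
  M5: 0.25 × 0.125 = 0.03125
  M3: 0.48 × 0.1 = 0.048
  M1: 0.08 × 0.173 = 0.01384
  M2: 0.19 × 0.042 = 0.00798
Sum = 0.10107.
P(M5 | evidence) = 0.03125 / 0.10107 ≈ 0.3092.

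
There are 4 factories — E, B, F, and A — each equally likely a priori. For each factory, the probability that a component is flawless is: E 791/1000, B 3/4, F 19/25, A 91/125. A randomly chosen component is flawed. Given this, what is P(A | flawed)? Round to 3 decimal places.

0.280

Taking complements, P(flawed | each) = E 0.209, B 0.25, F 0.24, A 0.272.
With a uniform prior (1/4 each), posterior ∝ likelihood:
  E: 0.209
  B: 0.25
  F: 0.24
  A: 0.272
Normalizing constant = 0.971.
P(A | evidence) = 0.272 / 0.971 ≈ 0.280.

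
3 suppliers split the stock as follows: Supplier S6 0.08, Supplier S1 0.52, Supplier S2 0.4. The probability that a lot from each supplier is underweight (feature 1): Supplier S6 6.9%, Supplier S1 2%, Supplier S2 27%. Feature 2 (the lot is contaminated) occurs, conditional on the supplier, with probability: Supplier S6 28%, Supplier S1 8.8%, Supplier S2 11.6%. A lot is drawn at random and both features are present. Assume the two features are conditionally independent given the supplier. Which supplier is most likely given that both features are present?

Unnormalized posteriors (prior × likelihood):
  Supplier S6: 0.08 × 0.069 × 0.28 = 0.0015456
  Supplier S1: 0.52 × 0.02 × 0.088 = 0.0009152
  Supplier S2: 0.4 × 0.27 × 0.116 = 0.012528
Total = 0.0149888.
Largest term belongs to Supplier S2, so Supplier S2 is most probable.

Supplier S2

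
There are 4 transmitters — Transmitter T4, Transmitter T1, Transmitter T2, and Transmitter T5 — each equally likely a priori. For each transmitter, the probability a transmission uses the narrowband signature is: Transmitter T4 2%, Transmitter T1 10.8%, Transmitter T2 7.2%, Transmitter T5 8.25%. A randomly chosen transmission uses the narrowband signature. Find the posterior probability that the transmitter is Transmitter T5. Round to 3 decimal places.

Since the prior is uniform, the posterior is proportional to the likelihood:
  Transmitter T4: 0.02
  Transmitter T1: 0.108
  Transmitter T2: 0.072
  Transmitter T5: 0.0825
Normalizing constant = 0.2825.
P(Transmitter T5 | evidence) = 0.0825 / 0.2825 ≈ 0.292.

0.292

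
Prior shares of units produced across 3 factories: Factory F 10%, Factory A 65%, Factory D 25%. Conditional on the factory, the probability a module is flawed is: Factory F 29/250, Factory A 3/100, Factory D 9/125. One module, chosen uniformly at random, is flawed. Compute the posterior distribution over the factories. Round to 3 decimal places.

Factory F 0.236, Factory A 0.397, Factory D 0.367

Prior × likelihood for each hypothesis:
  Factory F: 0.1 × 0.116 = 0.0116
  Factory A: 0.65 × 0.03 = 0.0195
  Factory D: 0.25 × 0.072 = 0.018
Total = 0.0491.
P(Factory F | flawed) = 0.0116/0.0491 ≈ 0.236
P(Factory A | flawed) = 0.0195/0.0491 ≈ 0.397
P(Factory D | flawed) = 0.018/0.0491 ≈ 0.367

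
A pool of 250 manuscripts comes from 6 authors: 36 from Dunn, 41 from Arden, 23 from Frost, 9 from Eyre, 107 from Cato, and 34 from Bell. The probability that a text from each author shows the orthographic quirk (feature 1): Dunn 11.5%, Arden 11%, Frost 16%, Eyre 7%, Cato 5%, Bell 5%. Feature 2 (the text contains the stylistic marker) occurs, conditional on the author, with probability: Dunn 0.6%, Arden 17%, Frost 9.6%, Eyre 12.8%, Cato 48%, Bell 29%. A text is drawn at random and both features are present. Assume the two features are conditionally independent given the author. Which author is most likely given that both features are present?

Unnormalized posteriors (prior × likelihood):
  Dunn: 0.144 × 0.115 × 0.006 = 0.00009936
  Arden: 0.164 × 0.11 × 0.17 = 0.0030668
  Frost: 0.092 × 0.16 × 0.096 = 0.00141312
  Eyre: 0.036 × 0.07 × 0.128 = 0.00032256
  Cato: 0.428 × 0.05 × 0.48 = 0.010272
  Bell: 0.136 × 0.05 × 0.29 = 0.001972
Total = 0.01714584.
Largest term belongs to Cato, so Cato is most probable.

Cato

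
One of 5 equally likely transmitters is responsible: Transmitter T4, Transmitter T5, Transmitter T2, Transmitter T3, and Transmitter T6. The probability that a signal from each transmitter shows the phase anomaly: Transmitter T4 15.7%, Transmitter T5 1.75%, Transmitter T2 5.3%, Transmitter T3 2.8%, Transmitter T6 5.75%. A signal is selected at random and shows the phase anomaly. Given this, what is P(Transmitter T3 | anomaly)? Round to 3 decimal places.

0.089

Since the prior is uniform, the posterior is proportional to the likelihood:
  Transmitter T4: 0.157
  Transmitter T5: 0.0175
  Transmitter T2: 0.053
  Transmitter T3: 0.028
  Transmitter T6: 0.0575
Total = 0.313.
P(Transmitter T3 | evidence) = 0.028 / 0.313 ≈ 0.089.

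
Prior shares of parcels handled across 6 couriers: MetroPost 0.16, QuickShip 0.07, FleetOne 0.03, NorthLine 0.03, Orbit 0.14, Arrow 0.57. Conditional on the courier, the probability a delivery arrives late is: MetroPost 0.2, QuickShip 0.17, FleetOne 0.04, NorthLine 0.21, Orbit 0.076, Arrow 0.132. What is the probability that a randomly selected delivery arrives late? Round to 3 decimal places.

0.137

By Bayes' rule, posterior ∝ prior × likelihood:
  MetroPost: 0.16 × 0.2 = 0.032
  QuickShip: 0.07 × 0.17 = 0.0119
  FleetOne: 0.03 × 0.04 = 0.0012
  NorthLine: 0.03 × 0.21 = 0.0063
  Orbit: 0.14 × 0.076 = 0.01064
  Arrow: 0.57 × 0.132 = 0.07524
P(late) = 0.032 + 0.0119 + 0.0012 + 0.0063 + 0.01064 + 0.07524 = 0.13728 → 0.137.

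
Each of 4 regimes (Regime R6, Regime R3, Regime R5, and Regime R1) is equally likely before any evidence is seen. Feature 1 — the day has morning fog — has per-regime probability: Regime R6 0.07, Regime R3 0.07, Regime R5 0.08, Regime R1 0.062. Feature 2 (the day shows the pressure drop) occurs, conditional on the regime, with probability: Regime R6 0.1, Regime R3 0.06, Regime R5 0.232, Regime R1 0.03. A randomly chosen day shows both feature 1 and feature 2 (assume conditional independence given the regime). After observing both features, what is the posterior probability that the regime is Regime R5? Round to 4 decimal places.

0.5870

Since the prior is uniform, the posterior is proportional to the likelihood:
  Regime R6: 0.07 × 0.1 = 0.007
  Regime R3: 0.07 × 0.06 = 0.0042
  Regime R5: 0.08 × 0.232 = 0.01856
  Regime R1: 0.062 × 0.03 = 0.00186
Normalizing constant = 0.03162.
P(Regime R5 | evidence) = 0.01856 / 0.03162 ≈ 0.5870.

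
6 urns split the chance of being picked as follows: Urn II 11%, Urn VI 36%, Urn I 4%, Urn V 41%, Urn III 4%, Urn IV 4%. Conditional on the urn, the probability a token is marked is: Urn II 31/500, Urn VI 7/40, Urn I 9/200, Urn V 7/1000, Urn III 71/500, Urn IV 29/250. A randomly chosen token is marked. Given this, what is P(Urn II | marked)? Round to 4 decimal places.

Unnormalized posteriors (prior × likelihood):
  Urn II: 0.11 × 0.062 = 0.00682
  Urn VI: 0.36 × 0.175 = 0.063
  Urn I: 0.04 × 0.045 = 0.0018
  Urn V: 0.41 × 0.007 = 0.00287
  Urn III: 0.04 × 0.142 = 0.00568
  Urn IV: 0.04 × 0.116 = 0.00464
Total = 0.08481.
P(Urn II | evidence) = 0.00682 / 0.08481 ≈ 0.0804.

0.0804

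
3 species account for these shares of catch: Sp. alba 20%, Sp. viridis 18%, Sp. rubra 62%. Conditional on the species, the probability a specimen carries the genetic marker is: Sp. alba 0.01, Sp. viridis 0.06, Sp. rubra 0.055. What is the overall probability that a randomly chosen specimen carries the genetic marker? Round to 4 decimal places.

By Bayes' rule, posterior ∝ prior × likelihood:
  Sp. alba: 0.2 × 0.01 = 0.002
  Sp. viridis: 0.18 × 0.06 = 0.0108
  Sp. rubra: 0.62 × 0.055 = 0.0341
P(marker) = 0.002 + 0.0108 + 0.0341 = 0.0469 → 0.0469.

0.0469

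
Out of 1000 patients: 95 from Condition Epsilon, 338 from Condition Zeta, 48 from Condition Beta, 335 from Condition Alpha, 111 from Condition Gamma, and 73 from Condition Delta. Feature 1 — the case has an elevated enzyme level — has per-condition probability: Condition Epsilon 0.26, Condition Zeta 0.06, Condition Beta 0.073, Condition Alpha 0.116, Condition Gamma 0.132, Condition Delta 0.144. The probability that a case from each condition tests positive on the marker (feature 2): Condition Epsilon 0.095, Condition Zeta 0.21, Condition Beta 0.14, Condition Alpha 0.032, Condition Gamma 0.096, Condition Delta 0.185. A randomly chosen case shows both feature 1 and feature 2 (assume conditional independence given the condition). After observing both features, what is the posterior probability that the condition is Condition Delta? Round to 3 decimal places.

0.166

Compute prior × likelihood for every hypothesis:
  Condition Epsilon: 0.095 × 0.26 × 0.095 = 0.0023465
  Condition Zeta: 0.338 × 0.06 × 0.21 = 0.0042588
  Condition Beta: 0.048 × 0.073 × 0.14 = 0.00049056
  Condition Alpha: 0.335 × 0.116 × 0.032 = 0.00124352
  Condition Gamma: 0.111 × 0.132 × 0.096 = 0.001406592
  Condition Delta: 0.073 × 0.144 × 0.185 = 0.00194472
Sum = 0.011690692.
P(Condition Delta | evidence) = 0.00194472 / 0.011690692 ≈ 0.166.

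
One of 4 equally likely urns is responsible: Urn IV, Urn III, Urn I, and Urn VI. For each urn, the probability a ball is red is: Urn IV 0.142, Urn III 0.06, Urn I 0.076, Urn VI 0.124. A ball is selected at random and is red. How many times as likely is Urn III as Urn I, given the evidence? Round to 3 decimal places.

With a uniform prior (1/4 each), posterior ∝ likelihood:
  Urn IV: 0.142
  Urn III: 0.06
  Urn I: 0.076
  Urn VI: 0.124
Sum = 0.402.
The ratio is 0.06 / 0.076 (the normalizer cancels) = 0.789.

0.789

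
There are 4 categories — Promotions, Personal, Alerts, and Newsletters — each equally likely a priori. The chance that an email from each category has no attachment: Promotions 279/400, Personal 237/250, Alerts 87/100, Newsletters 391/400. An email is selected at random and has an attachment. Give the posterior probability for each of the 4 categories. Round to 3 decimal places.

Taking complements, P(attachment | each) = Promotions 0.3025, Personal 0.052, Alerts 0.13, Newsletters 0.0225.
Since the prior is uniform, the posterior is proportional to the likelihood:
  Promotions: 0.3025
  Personal: 0.052
  Alerts: 0.13
  Newsletters: 0.0225
Sum = 0.507.
P(Promotions | attachment) = 0.3025/0.507 ≈ 0.597
P(Personal | attachment) = 0.052/0.507 ≈ 0.103
P(Alerts | attachment) = 0.13/0.507 ≈ 0.256
P(Newsletters | attachment) = 0.0225/0.507 ≈ 0.044

Promotions 0.597, Personal 0.103, Alerts 0.256, Newsletters 0.044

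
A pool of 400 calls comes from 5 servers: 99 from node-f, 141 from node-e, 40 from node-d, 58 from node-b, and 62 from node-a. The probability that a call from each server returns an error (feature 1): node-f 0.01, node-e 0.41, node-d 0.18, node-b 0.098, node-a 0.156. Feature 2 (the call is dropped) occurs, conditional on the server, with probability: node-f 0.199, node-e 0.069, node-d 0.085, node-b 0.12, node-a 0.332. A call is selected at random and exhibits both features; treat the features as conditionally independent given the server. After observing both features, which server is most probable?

node-e

Unnormalized posteriors (prior × likelihood):
  node-f: 0.2475 × 0.01 × 0.199 = 0.000492525
  node-e: 0.3525 × 0.41 × 0.069 = 0.009972225
  node-d: 0.1 × 0.18 × 0.085 = 0.00153
  node-b: 0.145 × 0.098 × 0.12 = 0.0017052
  node-a: 0.155 × 0.156 × 0.332 = 0.00802776
Sum = 0.02172771.
Largest term belongs to node-e, so node-e is most probable.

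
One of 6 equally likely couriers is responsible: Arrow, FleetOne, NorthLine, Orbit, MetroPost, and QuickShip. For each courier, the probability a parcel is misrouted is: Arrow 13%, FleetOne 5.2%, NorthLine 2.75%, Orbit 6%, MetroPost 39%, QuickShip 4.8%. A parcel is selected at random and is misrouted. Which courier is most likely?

Since the prior is uniform, the posterior is proportional to the likelihood:
  Arrow: 0.13
  FleetOne: 0.052
  NorthLine: 0.0275
  Orbit: 0.06
  MetroPost: 0.39
  QuickShip: 0.048
Normalizing constant = 0.7075.
Largest term belongs to MetroPost, so MetroPost is most probable.

MetroPost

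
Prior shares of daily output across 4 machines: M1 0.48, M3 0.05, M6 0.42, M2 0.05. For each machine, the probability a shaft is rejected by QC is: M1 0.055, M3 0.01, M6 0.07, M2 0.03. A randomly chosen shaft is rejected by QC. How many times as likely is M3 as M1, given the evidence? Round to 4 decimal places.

By Bayes' rule, posterior ∝ prior × likelihood:
  M1: 0.48 × 0.055 = 0.0264
  M3: 0.05 × 0.01 = 0.0005
  M6: 0.42 × 0.07 = 0.0294
  M2: 0.05 × 0.03 = 0.0015
Total = 0.0578.
The ratio is 0.0005 / 0.0264 (the normalizer cancels) = 0.0189.

0.0189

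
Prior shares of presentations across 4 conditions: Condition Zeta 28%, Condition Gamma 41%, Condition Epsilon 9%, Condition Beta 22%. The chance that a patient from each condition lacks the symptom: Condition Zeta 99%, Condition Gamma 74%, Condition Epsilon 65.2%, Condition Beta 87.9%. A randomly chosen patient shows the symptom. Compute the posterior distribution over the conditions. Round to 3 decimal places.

Taking complements, P(symptomatic | each) = Condition Zeta 0.01, Condition Gamma 0.26, Condition Epsilon 0.348, Condition Beta 0.121.
By Bayes' rule, posterior ∝ prior × likelihood:
  Condition Zeta: 0.28 × 0.01 = 0.0028
  Condition Gamma: 0.41 × 0.26 = 0.1066
  Condition Epsilon: 0.09 × 0.348 = 0.03132
  Condition Beta: 0.22 × 0.121 = 0.02662
Total = 0.16734.
P(Condition Zeta | symptomatic) = 0.0028/0.16734 ≈ 0.017
P(Condition Gamma | symptomatic) = 0.1066/0.16734 ≈ 0.637
P(Condition Epsilon | symptomatic) = 0.03132/0.16734 ≈ 0.187
P(Condition Beta | symptomatic) = 0.02662/0.16734 ≈ 0.159

Condition Zeta 0.017, Condition Gamma 0.637, Condition Epsilon 0.187, Condition Beta 0.159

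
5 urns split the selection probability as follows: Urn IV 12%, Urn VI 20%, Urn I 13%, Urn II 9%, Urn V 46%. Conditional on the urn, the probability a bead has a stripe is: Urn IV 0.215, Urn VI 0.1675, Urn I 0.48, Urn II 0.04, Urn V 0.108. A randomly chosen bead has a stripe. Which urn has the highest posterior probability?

Urn I

Unnormalized posteriors (prior × likelihood):
  Urn IV: 0.12 × 0.215 = 0.0258
  Urn VI: 0.2 × 0.1675 = 0.0335
  Urn I: 0.13 × 0.48 = 0.0624
  Urn II: 0.09 × 0.04 = 0.0036
  Urn V: 0.46 × 0.108 = 0.04968
Sum = 0.17498.
Largest term belongs to Urn I, so Urn I is most probable.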